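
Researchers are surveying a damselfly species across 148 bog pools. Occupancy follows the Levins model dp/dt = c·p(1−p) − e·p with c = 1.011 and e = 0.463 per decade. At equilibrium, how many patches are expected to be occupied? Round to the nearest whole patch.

80

p* = 1 − e/c = 1 − 0.463/1.011 = 0.5420.
Expected occupied patches = N × p* = 148 × 0.5420 = 80.22 ≈ 80.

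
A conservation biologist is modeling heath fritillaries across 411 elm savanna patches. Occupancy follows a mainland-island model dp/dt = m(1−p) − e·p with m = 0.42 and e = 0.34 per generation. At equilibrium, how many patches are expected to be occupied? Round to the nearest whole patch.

p* = m/(m+e) = 0.42/0.7600 = 0.5526.
Expected occupied patches = N × p* = 411 × 0.5526 = 227.13 ≈ 227.

227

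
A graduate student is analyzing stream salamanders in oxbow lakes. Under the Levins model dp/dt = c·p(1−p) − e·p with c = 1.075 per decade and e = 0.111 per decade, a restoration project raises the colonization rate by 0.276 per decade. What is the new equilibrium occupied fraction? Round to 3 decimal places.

Before: p* = 1 − 0.111/1.075 = 0.8967.
After the change, c = 1.351, e = 0.111, so p* = 1 − 0.111/1.351 = 0.9178.

0.918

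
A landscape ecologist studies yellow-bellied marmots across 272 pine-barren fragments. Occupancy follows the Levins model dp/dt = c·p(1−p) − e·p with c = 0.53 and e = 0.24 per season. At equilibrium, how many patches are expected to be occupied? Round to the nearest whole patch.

p* = 1 − e/c = 1 − 0.24/0.53 = 0.5472.
Expected occupied patches = N × p* = 272 × 0.5472 = 148.83 ≈ 149.

149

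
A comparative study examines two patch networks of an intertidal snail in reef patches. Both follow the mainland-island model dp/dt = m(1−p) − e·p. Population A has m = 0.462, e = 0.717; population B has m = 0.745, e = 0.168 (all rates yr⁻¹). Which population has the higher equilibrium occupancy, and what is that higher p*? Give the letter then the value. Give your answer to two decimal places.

A: p*_A = m/(m+e) = 0.462/1.1790 = 0.3919.
B: p*_B = 0.745/0.9130 = 0.8160.
B is higher at 0.8160.

B, 0.82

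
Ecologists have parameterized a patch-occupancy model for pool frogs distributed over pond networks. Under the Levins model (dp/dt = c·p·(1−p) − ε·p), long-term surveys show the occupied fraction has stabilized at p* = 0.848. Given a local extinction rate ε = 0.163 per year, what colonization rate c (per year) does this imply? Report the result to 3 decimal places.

At equilibrium c(1−p*) = ε, so c = ε/(1−p*).
c = 0.163/(1 − 0.848) = 0.163/0.1520 = 1.0724.

1.072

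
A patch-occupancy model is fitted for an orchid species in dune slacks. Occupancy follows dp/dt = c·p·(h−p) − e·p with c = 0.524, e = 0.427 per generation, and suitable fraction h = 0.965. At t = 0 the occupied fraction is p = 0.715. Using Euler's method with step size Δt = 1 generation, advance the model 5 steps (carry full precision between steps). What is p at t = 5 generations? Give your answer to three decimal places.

0.289

Update rule: p ← p + [c·p·(h−p) − e·p]·Δt with Δt = 1.
step 1: Δp = -0.21164, p = 0.50336
step 2: Δp = -0.09317, p = 0.41019
step 3: Δp = -0.05590, p = 0.35429
step 4: Δp = -0.03790, p = 0.31638
step 5: Δp = -0.02756, p = 0.28882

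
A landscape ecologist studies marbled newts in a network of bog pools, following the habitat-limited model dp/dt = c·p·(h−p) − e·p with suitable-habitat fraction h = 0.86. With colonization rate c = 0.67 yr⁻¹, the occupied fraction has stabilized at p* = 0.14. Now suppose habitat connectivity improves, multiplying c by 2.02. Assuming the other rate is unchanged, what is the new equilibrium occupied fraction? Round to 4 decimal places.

Balance c(h−p*) = e gives e = 0.67×(0.86 − 0.14000) = 0.48240.
New p* = 0.86 − e/c = 0.86 − 0.48240/1.35340 = 0.50356.

0.5036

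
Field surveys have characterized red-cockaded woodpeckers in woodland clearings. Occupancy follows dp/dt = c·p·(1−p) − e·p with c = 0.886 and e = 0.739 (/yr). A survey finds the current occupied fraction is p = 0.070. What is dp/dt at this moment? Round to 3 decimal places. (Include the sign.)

0.006

Colonization term: c·p·(1−p) = 0.886×0.070×0.9300 = 0.05768.
Extinction term: e·p = 0.05173.
dp/dt = 0.05768 − 0.05173 = 0.00595.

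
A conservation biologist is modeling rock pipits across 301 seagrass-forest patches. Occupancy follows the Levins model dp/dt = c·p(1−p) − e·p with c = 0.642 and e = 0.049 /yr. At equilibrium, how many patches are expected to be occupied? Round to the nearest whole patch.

278

p* = 1 − e/c = 1 − 0.049/0.642 = 0.9237.
Expected occupied patches = N × p* = 301 × 0.9237 = 278.03 ≈ 278.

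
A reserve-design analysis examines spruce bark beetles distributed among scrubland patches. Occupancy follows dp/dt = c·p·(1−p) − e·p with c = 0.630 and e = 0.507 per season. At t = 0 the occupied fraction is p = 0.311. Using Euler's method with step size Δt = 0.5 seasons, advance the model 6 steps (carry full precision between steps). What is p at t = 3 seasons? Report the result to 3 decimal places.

Update rule: p ← p + [c·p·(1−p) − e·p]·Δt with Δt = 0.5.
p: 0.31100 → 0.29966  (Δp = -0.01134)
p: 0.29966 → 0.28980  (Δp = -0.00986)
p: 0.28980 → 0.28117  (Δp = -0.00863)
p: 0.28117 → 0.27356  (Δp = -0.00761)
p: 0.27356 → 0.26681  (Δp = -0.00675)
p: 0.26681 → 0.26079  (Δp = -0.00602)

0.261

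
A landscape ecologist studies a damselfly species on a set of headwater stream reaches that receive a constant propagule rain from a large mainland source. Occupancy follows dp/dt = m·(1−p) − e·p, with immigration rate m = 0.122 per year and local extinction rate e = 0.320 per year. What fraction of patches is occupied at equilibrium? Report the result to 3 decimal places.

0.276

Setting dp/dt = 0: m − m·p* = e·p*, so m = (m+e)·p*.
p* = m/(m+e) = 0.122/(0.122+0.320) = 0.122/0.4420 = 0.2760.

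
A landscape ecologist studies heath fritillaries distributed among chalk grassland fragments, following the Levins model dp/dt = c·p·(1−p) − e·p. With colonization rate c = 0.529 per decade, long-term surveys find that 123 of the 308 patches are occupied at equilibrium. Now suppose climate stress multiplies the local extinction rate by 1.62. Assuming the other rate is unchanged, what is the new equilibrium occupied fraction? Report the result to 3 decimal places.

Observed p* = 123/308 = 0.39935.
Balance c(1−p*) = e gives e = 0.529×(1 − 0.39935) = 0.31774.
New p* = 1 − e/c = 1 − 0.51474/0.52900 = 0.02696.

0.027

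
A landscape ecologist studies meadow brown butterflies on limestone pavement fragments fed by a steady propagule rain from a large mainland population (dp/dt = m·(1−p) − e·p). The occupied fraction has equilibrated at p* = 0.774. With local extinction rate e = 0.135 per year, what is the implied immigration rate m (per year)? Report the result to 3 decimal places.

At equilibrium m(1−p*) = e·p*, so m = e·p*/(1−p*).
m = 0.135 × 0.774 / 0.2260 = 0.1045/0.2260 = 0.4623.

0.462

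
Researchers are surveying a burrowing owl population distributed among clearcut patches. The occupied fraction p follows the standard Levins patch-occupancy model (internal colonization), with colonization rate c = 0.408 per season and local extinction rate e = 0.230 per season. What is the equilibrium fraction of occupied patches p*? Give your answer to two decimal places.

At equilibrium, colonization balances extinction: c·p*·(1−p*) = e·p*.
So p* = 1 − e/c = 1 − 0.230/0.408 = 1 − 0.5637 = 0.4363.

0.44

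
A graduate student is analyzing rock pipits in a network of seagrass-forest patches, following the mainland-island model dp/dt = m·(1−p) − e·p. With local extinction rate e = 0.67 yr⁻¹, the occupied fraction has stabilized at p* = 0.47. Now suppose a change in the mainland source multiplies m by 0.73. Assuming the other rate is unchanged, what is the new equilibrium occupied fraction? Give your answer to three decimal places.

Balance m(1−p*) = e·p* gives m = e·p*/(1−p*) = 0.67×0.47000/0.53000 = 0.59415.
New p* = m/(m+e) = 0.43373/(0.43373+0.67000) = 0.39297.

0.393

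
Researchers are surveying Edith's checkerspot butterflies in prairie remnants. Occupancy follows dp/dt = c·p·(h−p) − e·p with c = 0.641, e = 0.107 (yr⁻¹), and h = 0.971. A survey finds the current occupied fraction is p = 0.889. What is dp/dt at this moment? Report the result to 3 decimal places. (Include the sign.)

-0.048

Colonization term: c·p·(h−p) = 0.641×0.889×0.0820 = 0.04673.
Extinction term: e·p = 0.09512.
dp/dt = 0.04673 − 0.09512 = -0.04840.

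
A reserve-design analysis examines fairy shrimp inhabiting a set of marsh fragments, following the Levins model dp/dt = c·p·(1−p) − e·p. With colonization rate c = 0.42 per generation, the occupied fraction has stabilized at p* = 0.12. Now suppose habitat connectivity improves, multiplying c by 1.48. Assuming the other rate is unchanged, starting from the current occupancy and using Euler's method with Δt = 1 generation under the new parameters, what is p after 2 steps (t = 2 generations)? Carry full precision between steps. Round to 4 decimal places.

0.1645

Balance c(1−p*) = e gives e = 0.42×(1 − 0.12000) = 0.36960.
Starting from p₀ = 0.12000; update p ← p + (dp/dt)·Δt with the new parameters.
t = 1: p = 0.12000 + (+0.02129) = 0.14129
t = 2: p = 0.14129 + (+0.02320) = 0.16449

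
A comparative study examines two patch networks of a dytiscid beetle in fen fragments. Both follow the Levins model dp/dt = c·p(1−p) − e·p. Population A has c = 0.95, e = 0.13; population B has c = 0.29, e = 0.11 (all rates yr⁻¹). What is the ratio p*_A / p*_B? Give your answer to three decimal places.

A: p*_A = 1 − 0.13/0.95 = 0.8632.
B: p*_B = 1 − 0.11/0.29 = 0.6207.
p*_A / p*_B = 0.8632/0.6207 = 1.3906.

1.391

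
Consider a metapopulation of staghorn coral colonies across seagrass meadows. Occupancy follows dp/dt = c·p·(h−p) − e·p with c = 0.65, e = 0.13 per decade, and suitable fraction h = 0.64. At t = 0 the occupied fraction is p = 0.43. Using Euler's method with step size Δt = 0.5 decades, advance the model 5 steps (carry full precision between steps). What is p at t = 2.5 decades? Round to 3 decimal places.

Update rule: p ← p + [c·p·(h−p) − e·p]·Δt with Δt = 0.5.
  1  |  dp/dt·Δt = +0.001398  |  p_1 = 0.431397
  2  |  dp/dt·Δt = +0.001206  |  p_2 = 0.432604
  3  |  dp/dt·Δt = +0.001040  |  p_3 = 0.433644
  4  |  dp/dt·Δt = +0.000896  |  p_4 = 0.434539
  5  |  dp/dt·Δt = +0.000771  |  p_5 = 0.435311

0.435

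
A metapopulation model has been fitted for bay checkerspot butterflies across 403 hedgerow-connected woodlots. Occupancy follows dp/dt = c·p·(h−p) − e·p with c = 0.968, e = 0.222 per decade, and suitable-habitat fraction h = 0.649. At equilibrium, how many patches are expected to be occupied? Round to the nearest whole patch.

p* = h − e/c = 0.649 − 0.2293 = 0.4197.
Expected occupied patches = N × p* = 403 × 0.4197 = 169.12 ≈ 169.

169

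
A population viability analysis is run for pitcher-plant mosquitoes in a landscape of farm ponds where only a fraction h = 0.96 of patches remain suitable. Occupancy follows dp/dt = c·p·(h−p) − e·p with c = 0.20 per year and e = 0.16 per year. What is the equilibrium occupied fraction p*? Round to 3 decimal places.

0.160

Setting dp/dt = 0 and dividing by p* gives c·(h−p*) = e.
So p* = h − e/c = 0.96 − 0.16/0.20 = 0.96 − 0.8000 = 0.1600.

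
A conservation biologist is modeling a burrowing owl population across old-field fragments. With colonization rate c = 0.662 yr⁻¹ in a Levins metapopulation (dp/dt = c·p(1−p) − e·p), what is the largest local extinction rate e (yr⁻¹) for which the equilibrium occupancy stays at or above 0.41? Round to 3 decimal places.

1 − e/c ≥ 0.41 ⇒ e ≤ c(1 − 0.41) = 0.662 × 0.5900.
e_max = 0.3906.

0.391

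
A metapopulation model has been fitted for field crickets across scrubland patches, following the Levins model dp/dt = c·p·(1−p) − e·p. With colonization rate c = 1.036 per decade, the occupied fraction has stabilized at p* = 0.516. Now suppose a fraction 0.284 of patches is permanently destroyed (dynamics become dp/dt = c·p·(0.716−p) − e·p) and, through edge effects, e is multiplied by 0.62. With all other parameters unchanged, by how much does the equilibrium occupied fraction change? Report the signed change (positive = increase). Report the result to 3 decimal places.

-0.100

Balance c(1−p*) = e gives e = 1.036×(1 − 0.51600) = 0.50142.
New p* = 0.716 − e/c = 0.716 − 0.31088/1.03600 = 0.41592.
Δp* = 0.41592 − 0.51600 = -0.10008.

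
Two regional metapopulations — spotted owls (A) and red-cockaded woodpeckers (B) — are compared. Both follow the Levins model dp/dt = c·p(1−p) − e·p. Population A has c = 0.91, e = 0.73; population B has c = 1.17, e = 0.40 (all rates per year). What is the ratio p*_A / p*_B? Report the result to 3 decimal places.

0.301

A: p*_A = 1 − 0.73/0.91 = 0.1978.
B: p*_B = 1 − 0.40/1.17 = 0.6581.
p*_A / p*_B = 0.1978/0.6581 = 0.3006.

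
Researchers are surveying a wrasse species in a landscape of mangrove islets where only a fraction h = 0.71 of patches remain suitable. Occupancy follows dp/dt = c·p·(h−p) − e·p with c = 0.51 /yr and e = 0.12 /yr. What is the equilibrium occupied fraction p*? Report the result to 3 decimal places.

0.475

Setting dp/dt = 0 and dividing by p* gives c·(h−p*) = e.
So p* = h − e/c = 0.71 − 0.12/0.51 = 0.71 − 0.2353 = 0.4747.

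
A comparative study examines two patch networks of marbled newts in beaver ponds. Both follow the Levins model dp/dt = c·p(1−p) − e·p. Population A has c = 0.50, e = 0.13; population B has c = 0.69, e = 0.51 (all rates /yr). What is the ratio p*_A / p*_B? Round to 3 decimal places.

A: p*_A = 1 − 0.13/0.50 = 0.7400.
B: p*_B = 1 − 0.51/0.69 = 0.2609.
p*_A / p*_B = 0.7400/0.2609 = 2.8367.

2.837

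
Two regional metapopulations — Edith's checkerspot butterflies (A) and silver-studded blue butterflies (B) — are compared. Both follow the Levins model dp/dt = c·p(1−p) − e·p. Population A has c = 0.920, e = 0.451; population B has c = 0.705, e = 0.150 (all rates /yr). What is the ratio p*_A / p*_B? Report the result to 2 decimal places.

A: p*_A = 1 − 0.451/0.920 = 0.5098.
B: p*_B = 1 − 0.150/0.705 = 0.7872.
p*_A / p*_B = 0.5098/0.7872 = 0.6476.

0.65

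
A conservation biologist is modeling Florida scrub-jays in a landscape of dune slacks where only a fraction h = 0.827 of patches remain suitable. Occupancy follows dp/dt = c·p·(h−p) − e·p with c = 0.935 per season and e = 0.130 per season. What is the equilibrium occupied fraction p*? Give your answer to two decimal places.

0.69

Setting dp/dt = 0 and dividing by p* gives c·(h−p*) = e.
So p* = h − e/c = 0.827 − 0.130/0.935 = 0.827 − 0.1390 = 0.6880.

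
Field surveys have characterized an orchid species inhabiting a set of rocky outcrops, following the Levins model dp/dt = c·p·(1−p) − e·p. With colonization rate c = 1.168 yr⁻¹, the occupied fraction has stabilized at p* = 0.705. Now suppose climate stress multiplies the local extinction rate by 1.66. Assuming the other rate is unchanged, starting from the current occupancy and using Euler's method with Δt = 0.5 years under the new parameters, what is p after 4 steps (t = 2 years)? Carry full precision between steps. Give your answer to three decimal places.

Balance c(1−p*) = e gives e = 1.168×(1 − 0.70500) = 0.34456.
Starting from p₀ = 0.70500; update p ← p + (dp/dt)·Δt with the new parameters.
p: 0.70500 → 0.62484  (Δp = -0.08016)
p: 0.62484 → 0.58304  (Δp = -0.04180)
p: 0.58304 → 0.55827  (Δp = -0.02477)
p: 0.55827 → 0.54263  (Δp = -0.01564)

0.543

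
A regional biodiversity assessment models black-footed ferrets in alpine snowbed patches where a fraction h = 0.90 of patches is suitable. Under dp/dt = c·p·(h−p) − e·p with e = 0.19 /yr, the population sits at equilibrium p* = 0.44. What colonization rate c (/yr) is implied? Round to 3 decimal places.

0.413

At equilibrium c(h−p*) = e, so c = e/(h−p*).
c = 0.19/(0.90 − 0.44) = 0.19/0.4600 = 0.4130.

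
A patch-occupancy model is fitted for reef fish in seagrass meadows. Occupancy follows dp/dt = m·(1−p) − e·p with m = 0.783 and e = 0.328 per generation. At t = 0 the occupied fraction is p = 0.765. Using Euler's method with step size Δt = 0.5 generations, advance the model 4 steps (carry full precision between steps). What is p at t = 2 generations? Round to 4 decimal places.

Update rule: p ← p + [m·(1−p) − e·p]·Δt with Δt = 0.5.
t = 0.5: p = 0.76500 + (-0.03346) = 0.73154
t = 1: p = 0.73154 + (-0.01487) = 0.71667
t = 1.5: p = 0.71667 + (-0.00661) = 0.71006
t = 2: p = 0.71006 + (-0.00294) = 0.70712

0.7071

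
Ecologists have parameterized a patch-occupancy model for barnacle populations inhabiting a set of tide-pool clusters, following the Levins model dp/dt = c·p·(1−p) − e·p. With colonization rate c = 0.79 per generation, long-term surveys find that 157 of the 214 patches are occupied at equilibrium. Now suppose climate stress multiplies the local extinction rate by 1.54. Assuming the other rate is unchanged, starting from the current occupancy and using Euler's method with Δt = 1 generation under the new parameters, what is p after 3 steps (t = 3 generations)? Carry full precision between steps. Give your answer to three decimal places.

0.605

Observed p* = 157/214 = 0.73364.
Balance c(1−p*) = e gives e = 0.79×(1 − 0.73364) = 0.21042.
Starting from p₀ = 0.73364; update p ← p + (dp/dt)·Δt with the new parameters.
t = 1: p = 0.73364 + (-0.08336) = 0.65028
t = 2: p = 0.65028 + (-0.03106) = 0.61922
t = 3: p = 0.61922 + (-0.01438) = 0.60483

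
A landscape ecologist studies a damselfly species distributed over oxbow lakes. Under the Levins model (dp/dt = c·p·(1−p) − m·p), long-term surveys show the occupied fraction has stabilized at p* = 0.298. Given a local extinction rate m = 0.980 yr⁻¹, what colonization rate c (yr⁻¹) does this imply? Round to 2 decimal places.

1.40

At equilibrium c(1−p*) = m, so c = m/(1−p*).
c = 0.980/(1 − 0.298) = 0.980/0.7020 = 1.3960.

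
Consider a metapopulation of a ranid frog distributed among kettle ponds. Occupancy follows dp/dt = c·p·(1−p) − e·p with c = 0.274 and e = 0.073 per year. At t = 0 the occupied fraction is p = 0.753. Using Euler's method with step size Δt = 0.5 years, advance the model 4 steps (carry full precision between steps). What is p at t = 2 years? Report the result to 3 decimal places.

Update rule: p ← p + [c·p·(1−p) − e·p]·Δt with Δt = 0.5.
p: 0.75300 → 0.75100  (Δp = -0.00200)
p: 0.75100 → 0.74920  (Δp = -0.00179)
p: 0.74920 → 0.74760  (Δp = -0.00160)
p: 0.74760 → 0.74616  (Δp = -0.00144)

0.746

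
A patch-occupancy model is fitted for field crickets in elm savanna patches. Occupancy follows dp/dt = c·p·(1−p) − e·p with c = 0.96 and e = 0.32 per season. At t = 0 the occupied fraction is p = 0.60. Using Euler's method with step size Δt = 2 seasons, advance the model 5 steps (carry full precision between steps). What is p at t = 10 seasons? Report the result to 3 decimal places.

0.667

Update rule: p ← p + [c·p·(1−p) − e·p]·Δt with Δt = 2.
step 1: Δp = +0.07680, p = 0.67680
step 2: Δp = -0.01317, p = 0.66363
step 3: Δp = +0.00387, p = 0.66750
step 4: Δp = -0.00107, p = 0.66643
step 5: Δp = +0.00030, p = 0.66673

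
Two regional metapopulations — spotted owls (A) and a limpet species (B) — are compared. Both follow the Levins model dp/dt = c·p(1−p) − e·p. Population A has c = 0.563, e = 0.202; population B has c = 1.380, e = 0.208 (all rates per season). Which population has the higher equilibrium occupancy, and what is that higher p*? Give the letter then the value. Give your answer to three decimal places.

B, 0.849

A: p*_A = 1 − 0.202/0.563 = 0.6412.
B: p*_B = 1 − 0.208/1.380 = 0.8493.
B is higher at 0.8493.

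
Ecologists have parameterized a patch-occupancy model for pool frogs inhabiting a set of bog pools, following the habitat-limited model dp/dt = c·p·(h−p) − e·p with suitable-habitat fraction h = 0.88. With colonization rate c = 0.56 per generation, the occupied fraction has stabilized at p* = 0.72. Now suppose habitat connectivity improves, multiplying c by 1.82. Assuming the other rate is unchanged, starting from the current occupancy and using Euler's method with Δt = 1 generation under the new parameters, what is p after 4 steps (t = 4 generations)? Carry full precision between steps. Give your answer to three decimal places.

Balance c(h−p*) = e gives e = 0.56×(0.88 − 0.72000) = 0.08960.
Starting from p₀ = 0.72000; update p ← p + (dp/dt)·Δt with the new parameters.
  1  |  dp/dt·Δt = +0.052900  |  p_1 = 0.772900
  2  |  dp/dt·Δt = +0.015115  |  p_2 = 0.788015
  3  |  dp/dt·Δt = +0.003271  |  p_3 = 0.791286
  4  |  dp/dt·Δt = +0.000647  |  p_4 = 0.791933

0.792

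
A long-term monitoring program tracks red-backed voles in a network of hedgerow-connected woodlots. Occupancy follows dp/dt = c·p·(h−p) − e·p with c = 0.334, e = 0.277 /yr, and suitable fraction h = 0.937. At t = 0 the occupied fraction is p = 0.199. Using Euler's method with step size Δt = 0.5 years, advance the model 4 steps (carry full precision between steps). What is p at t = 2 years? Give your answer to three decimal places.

Update rule: p ← p + [c·p·(h−p) − e·p]·Δt with Δt = 0.5.
t = 0.5: p = 0.19900 + (-0.00304) = 0.19596
t = 1: p = 0.19596 + (-0.00289) = 0.19307
t = 1.5: p = 0.19307 + (-0.00275) = 0.19032
t = 2: p = 0.19032 + (-0.00263) = 0.18769

0.188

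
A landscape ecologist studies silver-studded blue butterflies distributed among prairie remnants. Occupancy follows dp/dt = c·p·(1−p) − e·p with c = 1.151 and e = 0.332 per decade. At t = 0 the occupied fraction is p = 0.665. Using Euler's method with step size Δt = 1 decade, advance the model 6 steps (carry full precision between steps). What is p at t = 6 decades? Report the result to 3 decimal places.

0.712

Update rule: p ← p + [c·p·(1−p) − e·p]·Δt with Δt = 1.
p: 0.66500 → 0.70063  (Δp = +0.03563)
p: 0.70063 → 0.70944  (Δp = +0.00881)
p: 0.70944 → 0.71117  (Δp = +0.00173)
p: 0.71117 → 0.71148  (Δp = +0.00032)
p: 0.71148 → 0.71154  (Δp = +0.00006)
p: 0.71154 → 0.71155  (Δp = +0.00001)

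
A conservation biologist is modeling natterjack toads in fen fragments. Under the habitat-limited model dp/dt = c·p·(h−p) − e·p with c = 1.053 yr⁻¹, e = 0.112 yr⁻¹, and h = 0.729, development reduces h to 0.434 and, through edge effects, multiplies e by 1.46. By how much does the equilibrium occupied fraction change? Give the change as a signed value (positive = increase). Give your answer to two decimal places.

Before: p* = h − e/c = 0.729 − 0.112/1.053 = 0.729 − 0.1064 = 0.6226.
After: c = 1.053, e = 0.16352, h = 0.434; p* = 0.434 − 0.16352/1.053 = 0.2787.
Δp* = 0.2787 − 0.6226 = -0.3439.

-0.34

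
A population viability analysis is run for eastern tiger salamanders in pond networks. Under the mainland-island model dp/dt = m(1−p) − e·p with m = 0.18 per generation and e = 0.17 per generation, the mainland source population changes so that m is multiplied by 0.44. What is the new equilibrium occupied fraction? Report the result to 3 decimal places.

0.318

Before: p* = 0.18/(0.18+0.17) = 0.5143.
After: m = 0.0792, e = 0.17; p* = 0.0792/0.2492 = 0.3178.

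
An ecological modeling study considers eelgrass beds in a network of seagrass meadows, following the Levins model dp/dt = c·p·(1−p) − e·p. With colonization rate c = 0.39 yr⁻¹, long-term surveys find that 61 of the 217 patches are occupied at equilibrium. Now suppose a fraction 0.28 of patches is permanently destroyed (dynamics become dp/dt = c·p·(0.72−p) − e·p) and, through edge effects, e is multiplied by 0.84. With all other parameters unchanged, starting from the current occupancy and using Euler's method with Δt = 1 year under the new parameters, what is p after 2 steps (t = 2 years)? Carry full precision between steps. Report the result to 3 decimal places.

Observed p* = 61/217 = 0.28111.
Balance c(1−p*) = e gives e = 0.39×(1 − 0.28111) = 0.28037.
Starting from p₀ = 0.28111; update p ← p + (dp/dt)·Δt with the new parameters.
  1  |  dp/dt·Δt = -0.018087  |  p_1 = 0.263019
  2  |  dp/dt·Δt = -0.015068  |  p_2 = 0.247952

0.248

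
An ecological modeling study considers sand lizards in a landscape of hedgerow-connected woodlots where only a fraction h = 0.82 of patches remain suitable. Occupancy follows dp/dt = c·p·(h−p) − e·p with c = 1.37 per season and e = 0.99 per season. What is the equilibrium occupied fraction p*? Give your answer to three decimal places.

0.097

Setting dp/dt = 0 and dividing by p* gives c·(h−p*) = e.
So p* = h − e/c = 0.82 − 0.99/1.37 = 0.82 − 0.7226 = 0.0974.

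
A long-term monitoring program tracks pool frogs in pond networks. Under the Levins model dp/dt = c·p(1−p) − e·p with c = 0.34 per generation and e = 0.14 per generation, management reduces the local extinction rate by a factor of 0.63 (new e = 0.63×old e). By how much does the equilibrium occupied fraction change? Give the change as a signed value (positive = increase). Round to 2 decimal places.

Before: p* = 1 − 0.14/0.34 = 0.5882.
After the change, c = 0.34, e = 0.0882, so p* = 1 − 0.0882/0.34 = 0.7406.
Δp* = 0.7406 − 0.5882 = +0.1524.

0.15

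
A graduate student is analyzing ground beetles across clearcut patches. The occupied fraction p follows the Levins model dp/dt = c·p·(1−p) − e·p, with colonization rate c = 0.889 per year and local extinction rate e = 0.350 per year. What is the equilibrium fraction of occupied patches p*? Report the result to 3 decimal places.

Setting dp/dt = 0 and dividing through by p* gives c·(1−p*) = e.
So p* = 1 − e/c = 1 − 0.350/0.889 = 1 − 0.3937 = 0.6063.

0.606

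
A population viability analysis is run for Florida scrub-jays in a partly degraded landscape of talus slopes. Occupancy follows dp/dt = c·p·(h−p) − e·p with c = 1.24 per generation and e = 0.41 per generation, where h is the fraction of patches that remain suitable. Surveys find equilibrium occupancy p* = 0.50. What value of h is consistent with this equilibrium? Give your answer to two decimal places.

0.83

At equilibrium c(h−p*) = e, so h = p* + e/c.
h = 0.50 + 0.41/1.24 = 0.50 + 0.3306 = 0.8306.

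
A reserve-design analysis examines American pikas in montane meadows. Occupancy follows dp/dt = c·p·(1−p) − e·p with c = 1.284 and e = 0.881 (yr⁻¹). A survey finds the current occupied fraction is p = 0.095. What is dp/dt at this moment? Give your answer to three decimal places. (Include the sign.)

0.027

Colonization term: c·p·(1−p) = 1.284×0.095×0.9050 = 0.11039.
Extinction term: e·p = 0.08370.
dp/dt = 0.11039 − 0.08370 = 0.02670.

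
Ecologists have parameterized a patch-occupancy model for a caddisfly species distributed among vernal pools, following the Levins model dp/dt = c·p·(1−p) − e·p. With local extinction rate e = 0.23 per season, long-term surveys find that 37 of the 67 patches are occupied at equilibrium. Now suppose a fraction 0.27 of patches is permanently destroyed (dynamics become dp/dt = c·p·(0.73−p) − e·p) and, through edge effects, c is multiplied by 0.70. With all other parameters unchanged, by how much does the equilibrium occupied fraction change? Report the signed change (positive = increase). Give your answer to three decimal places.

-0.462

Observed p* = 37/67 = 0.55224.
Balance c(1−p*) = e gives c = e/(1 − 0.55224) = 0.23/0.44776 = 0.51367.
New p* = 0.73 − e/c = 0.73 − 0.23000/0.35957 = 0.09035.
Δp* = 0.09035 − 0.55224 = -0.46189.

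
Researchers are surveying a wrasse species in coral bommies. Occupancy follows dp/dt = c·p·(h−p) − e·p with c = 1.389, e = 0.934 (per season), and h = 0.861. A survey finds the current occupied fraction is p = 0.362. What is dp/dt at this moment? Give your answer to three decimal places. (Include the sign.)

Colonization term: c·p·(h−p) = 1.389×0.362×0.4990 = 0.25091.
Extinction term: e·p = 0.33811.
dp/dt = 0.25091 − 0.33811 = -0.08720.

-0.087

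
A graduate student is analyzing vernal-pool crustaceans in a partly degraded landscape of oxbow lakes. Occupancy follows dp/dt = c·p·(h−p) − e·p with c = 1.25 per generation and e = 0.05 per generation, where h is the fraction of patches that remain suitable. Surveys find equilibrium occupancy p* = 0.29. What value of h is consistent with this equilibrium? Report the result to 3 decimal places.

0.330

At equilibrium c(h−p*) = e, so h = p* + e/c.
h = 0.29 + 0.05/1.25 = 0.29 + 0.0400 = 0.3300.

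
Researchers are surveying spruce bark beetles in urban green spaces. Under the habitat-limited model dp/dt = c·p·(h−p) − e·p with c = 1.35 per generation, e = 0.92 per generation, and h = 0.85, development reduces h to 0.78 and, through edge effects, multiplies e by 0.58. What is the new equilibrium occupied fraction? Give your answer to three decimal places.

0.385

Before: p* = h − e/c = 0.85 − 0.92/1.35 = 0.85 − 0.6815 = 0.1685.
After: c = 1.35, e = 0.5336, h = 0.78; p* = 0.78 − 0.5336/1.35 = 0.3847.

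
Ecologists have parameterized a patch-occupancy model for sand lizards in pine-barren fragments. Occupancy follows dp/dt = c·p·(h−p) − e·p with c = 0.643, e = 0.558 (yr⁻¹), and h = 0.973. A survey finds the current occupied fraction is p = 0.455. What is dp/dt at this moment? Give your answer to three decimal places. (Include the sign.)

Colonization term: c·p·(h−p) = 0.643×0.455×0.5180 = 0.15155.
Extinction term: e·p = 0.25389.
dp/dt = 0.15155 − 0.25389 = -0.10234.

-0.102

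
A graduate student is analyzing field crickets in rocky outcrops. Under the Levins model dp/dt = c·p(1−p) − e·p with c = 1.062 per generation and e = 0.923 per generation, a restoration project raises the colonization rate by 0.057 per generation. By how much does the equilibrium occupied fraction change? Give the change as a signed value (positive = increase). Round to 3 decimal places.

Before: p* = 1 − 0.923/1.062 = 0.1309.
After the change, c = 1.119, e = 0.923, so p* = 1 − 0.923/1.119 = 0.1752.
Δp* = 0.1752 − 0.1309 = +0.0443.

0.044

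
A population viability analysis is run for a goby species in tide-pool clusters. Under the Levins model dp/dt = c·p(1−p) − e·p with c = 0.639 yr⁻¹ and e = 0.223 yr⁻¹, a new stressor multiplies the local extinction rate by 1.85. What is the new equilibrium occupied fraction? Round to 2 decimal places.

Before: p* = 1 − 0.223/0.639 = 0.6510.
After the change, c = 0.639, e = 0.41255, so p* = 1 − 0.41255/0.639 = 0.3544.

0.35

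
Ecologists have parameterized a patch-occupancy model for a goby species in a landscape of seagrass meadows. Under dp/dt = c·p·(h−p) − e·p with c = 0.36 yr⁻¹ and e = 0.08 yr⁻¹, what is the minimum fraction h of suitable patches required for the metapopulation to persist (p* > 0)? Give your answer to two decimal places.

p* = h − e/c is positive only when h > e/c.
h_min = e/c = 0.08/0.36 = 0.2222.

0.22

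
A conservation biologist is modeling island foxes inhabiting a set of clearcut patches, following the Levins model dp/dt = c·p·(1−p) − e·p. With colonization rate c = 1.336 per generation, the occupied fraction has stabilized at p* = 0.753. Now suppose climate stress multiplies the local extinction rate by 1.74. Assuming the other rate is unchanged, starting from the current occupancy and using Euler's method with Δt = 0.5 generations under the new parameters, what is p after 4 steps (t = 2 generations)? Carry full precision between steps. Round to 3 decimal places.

Balance c(1−p*) = e gives e = 1.336×(1 − 0.75300) = 0.32999.
Starting from p₀ = 0.75300; update p ← p + (dp/dt)·Δt with the new parameters.
  1  |  dp/dt·Δt = -0.091939  |  p_1 = 0.661061
  2  |  dp/dt·Δt = -0.040114  |  p_2 = 0.620947
  3  |  dp/dt·Δt = -0.021041  |  p_3 = 0.599906
  4  |  dp/dt·Δt = -0.011896  |  p_4 = 0.588009

0.588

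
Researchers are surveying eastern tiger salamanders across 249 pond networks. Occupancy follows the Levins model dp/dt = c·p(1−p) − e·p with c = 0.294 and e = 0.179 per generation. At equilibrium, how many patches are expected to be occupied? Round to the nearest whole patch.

p* = 1 − e/c = 1 − 0.179/0.294 = 0.3912.
Expected occupied patches = N × p* = 249 × 0.3912 = 97.40 ≈ 97.

97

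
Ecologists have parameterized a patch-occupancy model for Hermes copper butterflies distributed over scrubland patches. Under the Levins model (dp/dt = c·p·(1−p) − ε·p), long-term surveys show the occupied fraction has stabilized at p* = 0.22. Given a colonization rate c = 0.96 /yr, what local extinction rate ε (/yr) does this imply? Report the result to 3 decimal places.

At equilibrium c(1−p*) = ε.
ε = 0.96 × (1 − 0.22) = 0.96 × 0.7800 = 0.7488.

0.749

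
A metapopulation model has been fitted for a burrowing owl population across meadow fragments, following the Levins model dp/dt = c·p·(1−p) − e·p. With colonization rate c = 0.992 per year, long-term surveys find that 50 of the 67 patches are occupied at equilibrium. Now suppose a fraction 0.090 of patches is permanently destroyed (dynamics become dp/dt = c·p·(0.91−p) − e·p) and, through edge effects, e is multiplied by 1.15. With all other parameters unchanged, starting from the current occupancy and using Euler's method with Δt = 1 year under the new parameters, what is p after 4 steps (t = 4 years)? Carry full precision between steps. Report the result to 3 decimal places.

Observed p* = 50/67 = 0.74627.
Balance c(1−p*) = e gives e = 0.992×(1 − 0.74627) = 0.25170.
Starting from p₀ = 0.74627; update p ← p + (dp/dt)·Δt with the new parameters.
  1  |  dp/dt·Δt = -0.094802  |  p_1 = 0.651466
  2  |  dp/dt·Δt = -0.021493  |  p_2 = 0.629974
  3  |  dp/dt·Δt = -0.007352  |  p_3 = 0.622621
  4  |  dp/dt·Δt = -0.002725  |  p_4 = 0.619896

0.620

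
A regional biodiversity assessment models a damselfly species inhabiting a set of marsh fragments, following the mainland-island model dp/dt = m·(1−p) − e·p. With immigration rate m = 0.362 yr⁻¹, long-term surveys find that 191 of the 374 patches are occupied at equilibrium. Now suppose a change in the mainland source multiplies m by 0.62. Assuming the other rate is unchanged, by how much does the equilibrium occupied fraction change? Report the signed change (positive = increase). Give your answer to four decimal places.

-0.1178

Observed p* = 191/374 = 0.51070.
Balance m(1−p*) = e·p* gives e = m(1−p*)/p* = 0.362×0.48930/0.51070 = 0.34683.
New p* = m/(m+e) = 0.22444/(0.22444+0.34683) = 0.39288.
Δp* = 0.39288 − 0.51070 = -0.11782.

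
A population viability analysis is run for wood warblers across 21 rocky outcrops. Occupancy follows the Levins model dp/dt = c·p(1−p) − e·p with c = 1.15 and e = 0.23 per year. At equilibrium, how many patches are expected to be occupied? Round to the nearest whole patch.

p* = 1 − e/c = 1 − 0.23/1.15 = 0.8000.
Expected occupied patches = N × p* = 21 × 0.8000 = 16.80 ≈ 17.

17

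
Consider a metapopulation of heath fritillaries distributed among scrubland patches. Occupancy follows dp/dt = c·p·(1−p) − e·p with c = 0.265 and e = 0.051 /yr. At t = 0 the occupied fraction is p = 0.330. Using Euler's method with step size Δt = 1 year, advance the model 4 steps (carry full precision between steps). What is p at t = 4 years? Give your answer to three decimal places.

Update rule: p ← p + [c·p·(1−p) − e·p]·Δt with Δt = 1.
p: 0.33000 → 0.37176  (Δp = +0.04176)
p: 0.37176 → 0.41469  (Δp = +0.04293)
p: 0.41469 → 0.45787  (Δp = +0.04317)
p: 0.45787 → 0.50029  (Δp = +0.04243)

0.500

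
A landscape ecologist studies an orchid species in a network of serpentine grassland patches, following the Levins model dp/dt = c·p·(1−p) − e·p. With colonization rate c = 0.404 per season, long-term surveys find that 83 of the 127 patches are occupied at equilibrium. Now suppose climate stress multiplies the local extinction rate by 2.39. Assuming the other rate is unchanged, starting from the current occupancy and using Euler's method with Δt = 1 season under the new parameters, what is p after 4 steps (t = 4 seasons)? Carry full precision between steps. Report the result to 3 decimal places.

Observed p* = 83/127 = 0.65354.
Balance c(1−p*) = e gives e = 0.404×(1 − 0.65354) = 0.13997.
Starting from p₀ = 0.65354; update p ← p + (dp/dt)·Δt with the new parameters.
t = 1: p = 0.65354 + (-0.12715) = 0.52639
t = 2: p = 0.52639 + (-0.07537) = 0.45102
t = 3: p = 0.45102 + (-0.05085) = 0.40017
t = 4: p = 0.40017 + (-0.03689) = 0.36328

0.363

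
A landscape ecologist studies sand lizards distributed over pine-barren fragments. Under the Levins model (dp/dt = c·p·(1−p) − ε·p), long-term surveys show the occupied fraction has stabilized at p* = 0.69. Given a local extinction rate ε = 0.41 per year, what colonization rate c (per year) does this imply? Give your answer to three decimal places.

1.323

At equilibrium c(1−p*) = ε, so c = ε/(1−p*).
c = 0.41/(1 − 0.69) = 0.41/0.3100 = 1.3226.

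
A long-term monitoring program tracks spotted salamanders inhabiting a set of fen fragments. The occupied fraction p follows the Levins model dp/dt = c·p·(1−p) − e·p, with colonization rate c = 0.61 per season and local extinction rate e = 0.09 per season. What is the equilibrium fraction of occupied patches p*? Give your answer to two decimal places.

0.85

At equilibrium, colonization balances extinction: c·p*·(1−p*) = e·p*.
So p* = 1 − e/c = 1 − 0.09/0.61 = 1 − 0.1475 = 0.8525.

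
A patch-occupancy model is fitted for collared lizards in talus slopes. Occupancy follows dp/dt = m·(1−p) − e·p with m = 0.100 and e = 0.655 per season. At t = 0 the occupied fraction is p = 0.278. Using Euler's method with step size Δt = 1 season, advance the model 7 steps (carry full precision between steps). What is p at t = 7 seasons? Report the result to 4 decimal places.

Update rule: p ← p + [m·(1−p) − e·p]·Δt with Δt = 1.
step 1: Δp = -0.10989, p = 0.16811
step 2: Δp = -0.02692, p = 0.14119
step 3: Δp = -0.00660, p = 0.13459
step 4: Δp = -0.00162, p = 0.13297
step 5: Δp = -0.00040, p = 0.13258
step 6: Δp = -0.00010, p = 0.13248
step 7: Δp = -0.00002, p = 0.13246

0.1325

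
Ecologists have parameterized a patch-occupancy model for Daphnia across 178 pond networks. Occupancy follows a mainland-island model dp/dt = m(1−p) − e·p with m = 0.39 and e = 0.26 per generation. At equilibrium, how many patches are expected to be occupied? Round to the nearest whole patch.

107

p* = m/(m+e) = 0.39/0.6500 = 0.6000.
Expected occupied patches = N × p* = 178 × 0.6000 = 106.80 ≈ 107.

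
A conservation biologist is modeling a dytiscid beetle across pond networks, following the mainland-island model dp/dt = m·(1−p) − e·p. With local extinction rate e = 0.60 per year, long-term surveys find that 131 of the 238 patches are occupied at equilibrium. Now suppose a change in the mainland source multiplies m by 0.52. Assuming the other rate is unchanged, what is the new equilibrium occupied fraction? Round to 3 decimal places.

0.389

Observed p* = 131/238 = 0.55042.
Balance m(1−p*) = e·p* gives m = e·p*/(1−p*) = 0.60×0.55042/0.44958 = 0.73458.
New p* = m/(m+e) = 0.38198/(0.38198+0.60000) = 0.38899.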